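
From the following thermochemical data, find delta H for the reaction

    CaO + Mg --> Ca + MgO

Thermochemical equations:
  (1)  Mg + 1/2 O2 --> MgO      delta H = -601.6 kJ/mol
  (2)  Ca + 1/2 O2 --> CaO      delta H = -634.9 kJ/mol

(1) as written: -601.6 kJ/mol
(2) reversed: +634.9 kJ/mol
By Hess's law, delta H = (1)·(-601.6) + (-1)·(-634.9) = 33.3 kJ/mol

delta H = 33.3 kJ/mol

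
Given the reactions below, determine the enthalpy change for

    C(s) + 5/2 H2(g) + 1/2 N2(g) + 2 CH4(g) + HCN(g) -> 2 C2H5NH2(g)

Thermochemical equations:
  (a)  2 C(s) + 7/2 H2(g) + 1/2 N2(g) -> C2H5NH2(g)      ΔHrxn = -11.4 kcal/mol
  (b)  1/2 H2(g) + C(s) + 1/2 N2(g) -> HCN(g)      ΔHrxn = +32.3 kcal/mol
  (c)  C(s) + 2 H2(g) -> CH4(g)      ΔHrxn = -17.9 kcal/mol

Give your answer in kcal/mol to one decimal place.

(a) × 2: (2)·(-11.4) = -22.8 kcal/mol
(b) reversed: -32.3 kcal/mol
(c) reversed and × 2: (-2)·(-17.9) = +35.8 kcal/mol
ΔHrxn = (-22.8) + (-32.3) + (+35.8) = -19.3 kcal/mol

ΔHrxn = -19.3 kcal/mol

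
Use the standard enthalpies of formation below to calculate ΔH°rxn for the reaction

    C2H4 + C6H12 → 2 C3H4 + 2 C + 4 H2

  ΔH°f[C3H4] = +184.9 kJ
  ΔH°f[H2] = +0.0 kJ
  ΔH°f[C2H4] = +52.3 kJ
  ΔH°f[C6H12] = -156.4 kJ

ΔH°rxn = Σ nΔHf°(products) − Σ nΔHf°(reactants).
Products: 2·(+184.9) + 2·(+0.0) + 4·(+0.0) = +369.8
Reactants: 1·(+52.3) + 1·(-156.4) = -104.1
ΔH°rxn = (+369.8) − (-104.1) = 473.9 kJ

ΔH°rxn = 473.9 kJ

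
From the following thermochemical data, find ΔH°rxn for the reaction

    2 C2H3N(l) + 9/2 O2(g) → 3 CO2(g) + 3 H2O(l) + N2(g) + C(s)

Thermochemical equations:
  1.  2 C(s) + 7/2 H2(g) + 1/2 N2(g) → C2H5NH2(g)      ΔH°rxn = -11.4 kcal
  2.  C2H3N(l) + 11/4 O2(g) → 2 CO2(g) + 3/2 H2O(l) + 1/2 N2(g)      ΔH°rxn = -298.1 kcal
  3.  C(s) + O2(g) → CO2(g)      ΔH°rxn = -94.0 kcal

ΔH°rxn = -502.2 kcal

eq. 1: not needed (H2(g) appears nowhere else).
eq. 2 × 2 (scale by 2 for the 2 C2H3N(l)): (2)·(-298.1) = -596.2 kcal
eq. 3 reversed: +94.0 kcal
ΔH°rxn = (2)·(-298.1) + (-1)·(-94.0) = -502.2 kcal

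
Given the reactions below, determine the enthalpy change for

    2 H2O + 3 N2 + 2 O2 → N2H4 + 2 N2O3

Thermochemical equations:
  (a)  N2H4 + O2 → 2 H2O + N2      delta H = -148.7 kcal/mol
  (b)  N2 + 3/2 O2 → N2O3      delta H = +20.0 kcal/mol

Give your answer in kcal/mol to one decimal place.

(a) reversed: +148.7 kcal/mol
(b) × 2: (2)·(+20.0) = +40.0 kcal/mol
delta H = (-1)·(-148.7) + (2)·(+20.0) = 188.7 kcal/mol

delta H = 188.7 kcal/mol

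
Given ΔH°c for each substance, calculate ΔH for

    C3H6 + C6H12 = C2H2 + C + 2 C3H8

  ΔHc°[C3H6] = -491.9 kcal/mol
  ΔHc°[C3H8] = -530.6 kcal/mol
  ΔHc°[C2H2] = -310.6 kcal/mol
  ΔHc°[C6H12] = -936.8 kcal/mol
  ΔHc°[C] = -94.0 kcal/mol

With combustion enthalpies, reactants minus products:
= [1·(-491.9) + 1·(-936.8)] − [1·(-310.6) + 1·(-94.0) + 2·(-530.6)]
= 37.1 kcal/mol

ΔH = 37.1 kcal/mol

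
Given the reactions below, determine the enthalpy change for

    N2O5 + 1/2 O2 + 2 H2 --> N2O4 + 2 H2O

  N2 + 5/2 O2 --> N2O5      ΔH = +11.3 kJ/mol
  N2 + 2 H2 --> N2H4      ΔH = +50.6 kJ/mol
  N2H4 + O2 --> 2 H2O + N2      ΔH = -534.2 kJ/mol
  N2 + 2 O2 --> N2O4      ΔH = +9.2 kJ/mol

equation 1 reversed: -11.3 kJ/mol
equation 2 as written: +50.6 kJ/mol
equation 3 as written: -534.2 kJ/mol
equation 4 as written: +9.2 kJ/mol
By Hess's law, ΔH = (-1)·(+11.3) + (1)·(+50.6) + (1)·(-534.2) + (1)·(+9.2) = -485.7 kJ/mol

ΔH = -485.7 kJ/mol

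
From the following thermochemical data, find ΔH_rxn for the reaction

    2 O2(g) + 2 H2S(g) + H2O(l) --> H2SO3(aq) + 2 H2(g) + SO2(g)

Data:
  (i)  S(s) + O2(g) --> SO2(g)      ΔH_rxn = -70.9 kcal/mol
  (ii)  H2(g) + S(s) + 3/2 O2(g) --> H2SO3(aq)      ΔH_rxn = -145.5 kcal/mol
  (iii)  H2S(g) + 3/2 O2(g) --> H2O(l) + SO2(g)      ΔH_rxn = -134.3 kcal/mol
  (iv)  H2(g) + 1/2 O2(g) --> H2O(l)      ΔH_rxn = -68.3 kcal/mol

ΔH_rxn = -138.3 kcal/mol

(i) reversed: +70.9 kcal/mol
(ii) as written: -145.5 kcal/mol
(iii) × 2: (2)·(-134.3) = -268.6 kcal/mol
(iv) reversed and × 3: (-3)·(-68.3) = +204.9 kcal/mol
ΔH_rxn = (+70.9) + (-145.5) + (-268.6) + (+204.9) = -138.3 kcal/mol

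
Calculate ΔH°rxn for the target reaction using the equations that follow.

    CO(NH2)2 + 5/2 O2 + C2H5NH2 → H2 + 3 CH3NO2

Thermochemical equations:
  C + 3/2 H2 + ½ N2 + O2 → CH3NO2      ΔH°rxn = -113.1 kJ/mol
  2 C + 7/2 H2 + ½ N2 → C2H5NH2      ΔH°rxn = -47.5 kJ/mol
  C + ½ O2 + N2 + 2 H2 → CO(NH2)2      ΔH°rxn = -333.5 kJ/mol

ΔH°rxn = 41.7 kJ/mol

equation 1 × 3 (×3 to match 3 CH3NO2 in the target): (3)·(-113.1) = -339.3 kJ/mol
equation 2 reversed (reverse to put C2H5NH2 on the reactant side): +47.5 kJ/mol
equation 3 reversed (reverse to put CO(NH2)2 on the reactant side): +333.5 kJ/mol
ΔH°rxn = (3)·(-113.1) + (-1)·(-47.5) + (-1)·(-333.5) = 41.7 kJ/mol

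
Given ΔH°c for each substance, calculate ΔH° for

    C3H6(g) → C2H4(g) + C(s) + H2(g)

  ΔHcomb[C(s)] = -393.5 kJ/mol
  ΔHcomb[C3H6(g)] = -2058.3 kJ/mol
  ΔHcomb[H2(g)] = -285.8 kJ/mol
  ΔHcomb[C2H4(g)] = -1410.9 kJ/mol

ΔH° = 31.9 kJ/mol

Using ΔH = Σ nΔHc°(reactants) − Σ nΔHc°(products):
= [1·(-2058.3)] − [1·(-1410.9) + 1·(-393.5) + 1·(-285.8)]
= 31.9 kJ/mol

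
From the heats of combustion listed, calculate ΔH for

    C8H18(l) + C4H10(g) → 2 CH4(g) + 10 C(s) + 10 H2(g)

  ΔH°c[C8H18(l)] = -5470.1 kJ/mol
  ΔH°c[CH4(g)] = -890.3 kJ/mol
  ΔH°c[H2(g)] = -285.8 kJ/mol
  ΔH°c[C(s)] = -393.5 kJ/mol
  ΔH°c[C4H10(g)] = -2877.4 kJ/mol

ΔH = 226.1 kJ/mol

With combustion enthalpies, reactants minus products:
= [1·(-5470.1) + 1·(-2877.4)] − [2·(-890.3) + 10·(-393.5) + 10·(-285.8)]
= 226.1 kJ/mol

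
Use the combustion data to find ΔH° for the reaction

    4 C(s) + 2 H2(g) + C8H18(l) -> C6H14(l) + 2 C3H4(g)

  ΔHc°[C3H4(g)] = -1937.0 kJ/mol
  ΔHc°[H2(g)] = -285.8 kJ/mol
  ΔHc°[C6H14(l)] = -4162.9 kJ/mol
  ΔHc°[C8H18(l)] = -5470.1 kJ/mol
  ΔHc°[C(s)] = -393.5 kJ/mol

With combustion enthalpies, reactants minus products:
= [4·(-393.5) + 2·(-285.8) + 1·(-5470.1)] − [1·(-4162.9) + 2·(-1937.0)]
= 421.2 kJ/mol

ΔH° = 421.2 kJ/mol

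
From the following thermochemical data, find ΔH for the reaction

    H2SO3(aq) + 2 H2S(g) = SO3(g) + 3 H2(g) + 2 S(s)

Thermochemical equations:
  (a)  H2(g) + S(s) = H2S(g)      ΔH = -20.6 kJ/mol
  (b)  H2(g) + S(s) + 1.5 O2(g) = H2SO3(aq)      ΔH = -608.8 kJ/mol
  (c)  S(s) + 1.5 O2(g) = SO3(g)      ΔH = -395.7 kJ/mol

(a) reversed and × 2 (H2S(g) must end up as a reactant; ×2 to match 2 H2S(g) in the target): (-2)·(-20.6) = +41.2 kJ/mol
(b) reversed (H2SO3(aq) must end up as a reactant): +608.8 kJ/mol
(c) as written (SO3(g) already on the product side): -395.7 kJ/mol
Since enthalpy is a state function, ΔH = (-2)·(-20.6) + (-1)·(-608.8) + (1)·(-395.7) = 254.3 kJ/mol

ΔH = 254.3 kJ/mol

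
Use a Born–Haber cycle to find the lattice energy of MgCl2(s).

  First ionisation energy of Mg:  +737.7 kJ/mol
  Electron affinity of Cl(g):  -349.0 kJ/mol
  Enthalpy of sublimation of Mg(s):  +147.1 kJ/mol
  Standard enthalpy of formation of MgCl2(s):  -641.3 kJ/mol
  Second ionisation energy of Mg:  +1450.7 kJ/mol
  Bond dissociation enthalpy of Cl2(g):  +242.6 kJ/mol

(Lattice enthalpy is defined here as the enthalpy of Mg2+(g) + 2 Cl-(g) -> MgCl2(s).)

U = -2521.4 kJ/mol

ΔHf° = 1·ΔHsub + 1·(ΣIE) + 1·D(Cl2) + 2·EA + U
-641.3 = 1·(+147.1) + 1·(+2188.4) + 1·(+242.6) + 2·(-349.0) + U
U = -641.3 − (+1880.1) = -2521.4 kJ/mol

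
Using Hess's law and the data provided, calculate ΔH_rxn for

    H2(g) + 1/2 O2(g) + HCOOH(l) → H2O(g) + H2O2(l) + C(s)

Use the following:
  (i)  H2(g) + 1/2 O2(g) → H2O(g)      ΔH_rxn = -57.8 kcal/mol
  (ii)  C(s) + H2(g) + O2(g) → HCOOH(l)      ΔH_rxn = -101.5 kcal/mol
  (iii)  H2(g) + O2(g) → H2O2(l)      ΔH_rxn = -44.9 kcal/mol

ΔH_rxn = -1.2 kcal/mol

(i) as written (H2O(g) already on the product side): -57.8 kcal/mol
(ii) reversed (reverse to put HCOOH(l) on the reactant side): +101.5 kcal/mol
(iii) as written (H2O2(l) already on the product side): -44.9 kcal/mol
By Hess's law, ΔH_rxn = (-57.8) + (+101.5) + (-44.9) = -1.2 kcal/mol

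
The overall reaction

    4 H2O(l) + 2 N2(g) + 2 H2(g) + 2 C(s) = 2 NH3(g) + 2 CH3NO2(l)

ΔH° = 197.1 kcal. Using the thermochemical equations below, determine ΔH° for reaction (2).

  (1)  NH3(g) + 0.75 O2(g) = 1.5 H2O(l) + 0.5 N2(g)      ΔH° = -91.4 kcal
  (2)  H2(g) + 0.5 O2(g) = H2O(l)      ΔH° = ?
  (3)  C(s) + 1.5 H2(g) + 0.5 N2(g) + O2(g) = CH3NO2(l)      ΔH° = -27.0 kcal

ΔH° = -68.3 kcal

(1) reversed and × 2: (-2)·(-91.4) = +182.8 kcal
(2) reversed: contributes −x
(3) × 2: (2)·(-27.0) = -54.0 kcal
+197.1 = (+182.8) + (-54.0) − x
x = (+197.1 − (+128.8)) / (-1) = -68.3 kcal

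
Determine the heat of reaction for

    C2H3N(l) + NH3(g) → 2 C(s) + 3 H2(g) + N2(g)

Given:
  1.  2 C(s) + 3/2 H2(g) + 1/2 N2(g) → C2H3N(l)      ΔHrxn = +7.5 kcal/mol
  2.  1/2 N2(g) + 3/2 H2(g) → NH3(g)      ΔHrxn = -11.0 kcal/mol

eq. 1 reversed: -7.5 kcal/mol
eq. 2 reversed: +11.0 kcal/mol
ΔHrxn = (-7.5) + (+11.0) = 3.5 kcal/mol

ΔHrxn = 3.5 kcal/mol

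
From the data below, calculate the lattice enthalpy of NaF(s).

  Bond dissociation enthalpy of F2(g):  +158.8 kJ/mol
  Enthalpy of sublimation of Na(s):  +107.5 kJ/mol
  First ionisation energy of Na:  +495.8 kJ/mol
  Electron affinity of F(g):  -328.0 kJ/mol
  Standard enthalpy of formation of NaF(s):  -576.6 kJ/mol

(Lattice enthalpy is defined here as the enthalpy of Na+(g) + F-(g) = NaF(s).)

U = -931.3 kJ/mol

ΔHf° = 1·ΔHsub + 1·(ΣIE) + 1/2·D(F2) + 1·EA + U
-576.6 = 1·(+107.5) + 1·(+495.8) + 1/2·(+158.8) + 1·(-328.0) + U
U = -576.6 − (+354.7) = -931.3 kJ/mol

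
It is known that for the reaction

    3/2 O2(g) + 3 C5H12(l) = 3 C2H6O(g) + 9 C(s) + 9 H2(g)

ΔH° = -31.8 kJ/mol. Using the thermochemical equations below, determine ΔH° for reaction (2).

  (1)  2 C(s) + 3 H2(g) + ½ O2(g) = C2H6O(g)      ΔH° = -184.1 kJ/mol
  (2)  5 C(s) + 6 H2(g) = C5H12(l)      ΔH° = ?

(1) × 3 (×3 to match 3 C2H6O(g) in the target): (3)·(-184.1) = -552.3 kJ/mol
(2) reversed and × 3 (reverse to put C5H12(l) on the reactant side; scale by 3 for the 3 C5H12(l)): contributes −3·x
-31.8 = (-552.3) − 3·x
x = (-31.8 − (-552.3)) / (-3) = -173.5 kJ/mol

ΔH° = -173.5 kJ/mol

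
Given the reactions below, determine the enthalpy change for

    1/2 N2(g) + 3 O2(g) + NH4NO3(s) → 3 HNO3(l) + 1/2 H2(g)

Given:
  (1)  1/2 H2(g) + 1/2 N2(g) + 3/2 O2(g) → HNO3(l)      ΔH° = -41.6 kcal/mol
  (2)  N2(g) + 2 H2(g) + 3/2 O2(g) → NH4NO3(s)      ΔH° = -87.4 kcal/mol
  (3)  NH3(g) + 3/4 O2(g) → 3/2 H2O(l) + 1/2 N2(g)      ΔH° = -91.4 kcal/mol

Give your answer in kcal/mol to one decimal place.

(1) × 3: (3)·(-41.6) = -124.8 kcal/mol
(2) reversed: +87.4 kcal/mol
(3): not needed.
Since enthalpy is a state function, ΔH° = (-124.8) + (+87.4) = -37.4 kcal/mol

ΔH° = -37.4 kcal/mol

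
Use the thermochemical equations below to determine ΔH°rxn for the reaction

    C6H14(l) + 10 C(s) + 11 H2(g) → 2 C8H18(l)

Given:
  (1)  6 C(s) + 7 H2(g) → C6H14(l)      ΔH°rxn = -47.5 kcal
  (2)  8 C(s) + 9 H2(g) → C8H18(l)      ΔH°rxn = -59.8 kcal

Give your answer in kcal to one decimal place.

ΔH°rxn = -72.1 kcal

(1) reversed (reverse to put C6H14(l) on the reactant side): +47.5 kcal
(2) × 2 (scale by 2 for the 2 C8H18(l)): (2)·(-59.8) = -119.6 kcal
Combining the equations, ΔH°rxn = (-1)·(-47.5) + (2)·(-59.8) = -72.1 kcal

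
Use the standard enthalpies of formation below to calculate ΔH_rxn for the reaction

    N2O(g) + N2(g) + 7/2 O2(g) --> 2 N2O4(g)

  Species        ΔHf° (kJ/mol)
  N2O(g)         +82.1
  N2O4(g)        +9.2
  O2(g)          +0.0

ΔH_rxn = -63.7 kJ/mol

ΔH°rxn = Σ nΔHf°(products) − Σ nΔHf°(reactants).
Products: 2·(+9.2) = +18.4
Reactants: 1·(+82.1) + 1·(+0.0) + 7/2·(+0.0) = +82.1
ΔH_rxn = (+18.4) − (+82.1) = -63.7 kJ/mol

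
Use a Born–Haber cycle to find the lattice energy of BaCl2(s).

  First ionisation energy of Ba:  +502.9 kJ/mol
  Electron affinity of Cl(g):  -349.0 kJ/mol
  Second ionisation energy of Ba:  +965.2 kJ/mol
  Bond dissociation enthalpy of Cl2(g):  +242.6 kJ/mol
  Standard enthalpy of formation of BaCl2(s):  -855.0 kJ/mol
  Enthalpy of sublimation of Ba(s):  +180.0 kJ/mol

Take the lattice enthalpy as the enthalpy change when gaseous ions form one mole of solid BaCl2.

U = -2047.7 kJ/mol

ΔHf° = 1·ΔHsub + 1·(ΣIE) + 1·D(Cl2) + 2·EA + U
-855.0 = 1·(+180.0) + 1·(+1468.1) + 1·(+242.6) + 2·(-349.0) + U
U = -855.0 − (+1192.7) = -2047.7 kJ/mol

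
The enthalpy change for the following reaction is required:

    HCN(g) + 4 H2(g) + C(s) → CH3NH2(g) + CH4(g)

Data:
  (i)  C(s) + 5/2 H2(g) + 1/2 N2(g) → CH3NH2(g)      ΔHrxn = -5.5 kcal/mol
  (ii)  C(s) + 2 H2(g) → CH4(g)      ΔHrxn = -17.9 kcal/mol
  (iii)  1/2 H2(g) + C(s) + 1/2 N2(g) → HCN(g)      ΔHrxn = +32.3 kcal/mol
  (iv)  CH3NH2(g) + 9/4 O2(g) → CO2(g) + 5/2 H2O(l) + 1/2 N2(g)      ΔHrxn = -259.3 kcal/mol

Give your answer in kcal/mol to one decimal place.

ΔHrxn = -55.7 kcal/mol

(i) as written: -5.5 kcal/mol
(ii) as written (CH4(g) already on the product side): -17.9 kcal/mol
(iii) reversed (HCN(g) must end up as a reactant): -32.3 kcal/mol
(iv): not needed (H2O(l) appears nowhere else).
Summing the manipulated equations, ΔHrxn = (1)·(-5.5) + (1)·(-17.9) + (-1)·(+32.3) = -55.7 kcal/mol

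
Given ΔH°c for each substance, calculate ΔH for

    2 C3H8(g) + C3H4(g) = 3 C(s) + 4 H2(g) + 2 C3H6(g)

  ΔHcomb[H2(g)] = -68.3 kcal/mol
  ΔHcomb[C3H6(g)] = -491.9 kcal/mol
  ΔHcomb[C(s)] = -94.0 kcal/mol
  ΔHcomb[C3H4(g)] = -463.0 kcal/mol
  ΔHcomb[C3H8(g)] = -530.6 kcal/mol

With combustion enthalpies, reactants minus products:
= [2·(-530.6) + 1·(-463.0)] − [3·(-94.0) + 4·(-68.3) + 2·(-491.9)]
= 14.8 kcal/mol

ΔH = 14.8 kcal/mol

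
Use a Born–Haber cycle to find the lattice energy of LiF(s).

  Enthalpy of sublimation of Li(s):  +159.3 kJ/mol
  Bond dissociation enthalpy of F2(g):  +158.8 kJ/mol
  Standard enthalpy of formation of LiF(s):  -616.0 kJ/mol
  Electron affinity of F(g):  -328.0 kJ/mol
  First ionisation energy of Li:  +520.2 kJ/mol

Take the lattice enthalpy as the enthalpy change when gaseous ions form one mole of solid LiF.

U = -1046.9 kJ/mol

ΔHf° = 1·ΔHsub + 1·(ΣIE) + 1/2·D(F2) + 1·EA + U
-616.0 = 1·(+159.3) + 1·(+520.2) + 1/2·(+158.8) + 1·(-328.0) + U
U = -616.0 − (+430.9) = -1046.9 kJ/mol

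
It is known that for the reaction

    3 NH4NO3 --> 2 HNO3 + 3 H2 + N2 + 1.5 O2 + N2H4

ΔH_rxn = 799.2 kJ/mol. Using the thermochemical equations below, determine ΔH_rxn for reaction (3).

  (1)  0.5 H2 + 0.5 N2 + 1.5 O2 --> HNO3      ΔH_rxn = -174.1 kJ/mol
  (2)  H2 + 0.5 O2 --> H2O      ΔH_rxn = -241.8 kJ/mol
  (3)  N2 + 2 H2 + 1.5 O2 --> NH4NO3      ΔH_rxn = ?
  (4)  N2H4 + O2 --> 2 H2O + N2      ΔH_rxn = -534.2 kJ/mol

ΔH_rxn = -365.6 kJ/mol

(1) × 2 (×2 to match 2 HNO3 in the target): (2)·(-174.1) = -348.2 kJ/mol
(2) × 2: (2)·(-241.8) = -483.6 kJ/mol
(3) reversed and × 3 (NH4NO3 must end up as a reactant; ×3 to match 3 NH4NO3 in the target): contributes −3·x
(4) reversed (N2H4 must end up as a product): +534.2 kJ/mol
+799.2 = (-348.2) + (-483.6) + (+534.2) − 3·x
x = (+799.2 − (-297.6)) / (-3) = -365.6 kJ/mol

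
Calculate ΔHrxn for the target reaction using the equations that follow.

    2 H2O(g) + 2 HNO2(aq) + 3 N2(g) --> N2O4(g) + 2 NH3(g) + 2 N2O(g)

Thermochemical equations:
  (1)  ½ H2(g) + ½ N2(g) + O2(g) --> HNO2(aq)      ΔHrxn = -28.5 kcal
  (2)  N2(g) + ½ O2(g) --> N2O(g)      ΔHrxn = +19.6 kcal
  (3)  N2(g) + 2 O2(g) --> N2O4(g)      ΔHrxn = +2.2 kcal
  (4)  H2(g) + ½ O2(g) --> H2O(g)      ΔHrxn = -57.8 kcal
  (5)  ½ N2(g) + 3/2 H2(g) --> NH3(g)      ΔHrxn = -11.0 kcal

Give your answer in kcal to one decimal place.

ΔHrxn = 192.0 kcal

(1) reversed and × 2 (HNO2(aq) must end up as a reactant; ×2 to match 2 HNO2(aq) in the target): (-2)·(-28.5) = +57.0 kcal
(2) × 2 (×2 to match 2 N2O(g) in the target): (2)·(+19.6) = +39.2 kcal
(3) as written (N2O4(g) already on the product side): +2.2 kcal
(4) reversed and × 2 (H2O(g) must end up as a reactant; scale by 2 for the 2 H2O(g)): (-2)·(-57.8) = +115.6 kcal
(5) × 2 (×2 to match 2 NH3(g) in the target): (2)·(-11.0) = -22.0 kcal
Since enthalpy is a state function, ΔHrxn = (+57.0) + (+39.2) + (+2.2) + (+115.6) + (-22.0) = 192.0 kcal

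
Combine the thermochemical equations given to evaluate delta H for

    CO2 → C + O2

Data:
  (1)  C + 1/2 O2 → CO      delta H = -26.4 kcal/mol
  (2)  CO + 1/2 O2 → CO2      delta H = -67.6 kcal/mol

delta H = 94.0 kcal/mol

(1) reversed (reverse to put C on the product side): +26.4 kcal/mol
(2) reversed (reverse to put CO2 on the reactant side): +67.6 kcal/mol
Since enthalpy is a state function, delta H = (-1)·(-26.4) + (-1)·(-67.6) = 94.0 kcal/mol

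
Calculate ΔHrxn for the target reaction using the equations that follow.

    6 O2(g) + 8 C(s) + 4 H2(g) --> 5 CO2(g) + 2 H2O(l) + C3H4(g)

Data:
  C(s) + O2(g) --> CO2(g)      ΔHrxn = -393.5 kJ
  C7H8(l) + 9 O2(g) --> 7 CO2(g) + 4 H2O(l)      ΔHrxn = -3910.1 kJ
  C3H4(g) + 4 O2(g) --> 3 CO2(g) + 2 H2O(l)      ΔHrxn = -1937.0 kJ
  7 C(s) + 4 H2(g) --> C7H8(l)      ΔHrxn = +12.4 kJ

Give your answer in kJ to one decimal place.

equation 1 as written: -393.5 kJ
equation 2 as written: -3910.1 kJ
equation 3 reversed: +1937.0 kJ
equation 4 as written: +12.4 kJ
Summing the manipulated equations, ΔHrxn = (1)·(-393.5) + (1)·(-3910.1) + (-1)·(-1937.0) + (1)·(+12.4) = -2354.2 kJ

ΔHrxn = -2354.2 kJ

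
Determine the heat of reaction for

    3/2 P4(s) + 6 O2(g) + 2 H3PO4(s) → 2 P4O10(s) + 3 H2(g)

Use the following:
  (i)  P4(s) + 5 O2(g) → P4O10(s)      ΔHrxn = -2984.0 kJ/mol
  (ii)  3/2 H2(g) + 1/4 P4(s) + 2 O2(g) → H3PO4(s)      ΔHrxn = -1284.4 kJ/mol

ΔHrxn = -3399.2 kJ/mol

(i) × 2: (2)·(-2984.0) = -5968.0 kJ/mol
(ii) reversed and × 2: (-2)·(-1284.4) = +2568.8 kJ/mol
ΔHrxn = (2)·(-2984.0) + (-2)·(-1284.4) = -3399.2 kJ/mol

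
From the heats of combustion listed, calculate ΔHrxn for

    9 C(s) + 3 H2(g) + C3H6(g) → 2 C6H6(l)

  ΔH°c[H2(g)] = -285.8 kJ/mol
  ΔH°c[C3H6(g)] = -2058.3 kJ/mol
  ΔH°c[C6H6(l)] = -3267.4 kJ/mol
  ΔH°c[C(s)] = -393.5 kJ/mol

With combustion enthalpies, reactants minus products:
= [9·(-393.5) + 3·(-285.8) + 1·(-2058.3)] − [2·(-3267.4)]
= 77.6 kJ/mol

ΔHrxn = 77.6 kJ/mol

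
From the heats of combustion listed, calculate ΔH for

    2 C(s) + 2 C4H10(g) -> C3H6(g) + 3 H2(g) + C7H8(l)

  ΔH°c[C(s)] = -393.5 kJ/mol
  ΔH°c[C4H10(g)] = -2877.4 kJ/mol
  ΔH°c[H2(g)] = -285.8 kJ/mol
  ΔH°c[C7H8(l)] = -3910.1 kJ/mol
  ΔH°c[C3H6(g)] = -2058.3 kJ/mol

ΔH = 284.0 kJ/mol

With combustion enthalpies, reactants minus products:
= [2·(-393.5) + 2·(-2877.4)] − [1·(-2058.3) + 3·(-285.8) + 1·(-3910.1)]
= 284.0 kJ/mol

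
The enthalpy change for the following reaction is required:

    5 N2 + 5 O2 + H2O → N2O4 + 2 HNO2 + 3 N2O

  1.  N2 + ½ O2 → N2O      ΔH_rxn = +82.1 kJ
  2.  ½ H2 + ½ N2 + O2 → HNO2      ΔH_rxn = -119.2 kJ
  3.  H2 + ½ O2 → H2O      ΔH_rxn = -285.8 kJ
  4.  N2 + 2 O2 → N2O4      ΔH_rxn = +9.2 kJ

ΔH_rxn = 302.9 kJ

eq. 1 × 3: (3)·(+82.1) = +246.3 kJ
eq. 2 × 2: (2)·(-119.2) = -238.4 kJ
eq. 3 reversed: +285.8 kJ
eq. 4 as written: +9.2 kJ
ΔH_rxn = (+246.3) + (-238.4) + (+285.8) + (+9.2) = 302.9 kJ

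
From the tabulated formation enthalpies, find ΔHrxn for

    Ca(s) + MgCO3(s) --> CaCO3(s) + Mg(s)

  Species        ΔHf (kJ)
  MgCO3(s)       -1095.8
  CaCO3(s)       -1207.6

ΔH°rxn = Σ nΔHf°(products) − Σ nΔHf°(reactants).
Products: 1·(-1207.6) + 1·(+0.0) = -1207.6
Reactants: 1·(+0.0) + 1·(-1095.8) = -1095.8
ΔHrxn = (-1207.6) − (-1095.8) = -111.8 kJ

ΔHrxn = -111.8 kJ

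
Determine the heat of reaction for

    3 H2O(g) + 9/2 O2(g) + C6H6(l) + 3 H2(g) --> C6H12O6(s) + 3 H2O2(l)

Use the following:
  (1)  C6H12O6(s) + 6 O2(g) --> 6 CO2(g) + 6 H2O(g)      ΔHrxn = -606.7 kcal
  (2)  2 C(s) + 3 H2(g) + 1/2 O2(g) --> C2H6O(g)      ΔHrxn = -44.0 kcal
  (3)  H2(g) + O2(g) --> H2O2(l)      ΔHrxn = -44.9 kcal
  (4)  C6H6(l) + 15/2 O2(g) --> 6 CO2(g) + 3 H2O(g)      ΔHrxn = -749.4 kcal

ΔHrxn = -277.4 kcal

(1) reversed: +606.7 kcal
(2): not needed.
(3) × 3: (3)·(-44.9) = -134.7 kcal
(4) as written: -749.4 kcal
ΔHrxn = (+606.7) + (-134.7) + (-749.4) = -277.4 kcal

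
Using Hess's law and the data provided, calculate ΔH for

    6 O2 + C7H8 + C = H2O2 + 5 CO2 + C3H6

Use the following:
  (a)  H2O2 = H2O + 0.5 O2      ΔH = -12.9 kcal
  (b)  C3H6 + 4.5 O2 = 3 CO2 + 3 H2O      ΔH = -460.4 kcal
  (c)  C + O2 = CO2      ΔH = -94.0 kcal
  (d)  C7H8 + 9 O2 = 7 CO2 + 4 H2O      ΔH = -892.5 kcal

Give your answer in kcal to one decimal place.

(a) reversed: +12.9 kcal
(b) reversed: +460.4 kcal
(c) as written: -94.0 kcal
(d) as written: -892.5 kcal
Since enthalpy is a state function, ΔH = (+12.9) + (+460.4) + (-94.0) + (-892.5) = -513.2 kcal

ΔH = -513.2 kcal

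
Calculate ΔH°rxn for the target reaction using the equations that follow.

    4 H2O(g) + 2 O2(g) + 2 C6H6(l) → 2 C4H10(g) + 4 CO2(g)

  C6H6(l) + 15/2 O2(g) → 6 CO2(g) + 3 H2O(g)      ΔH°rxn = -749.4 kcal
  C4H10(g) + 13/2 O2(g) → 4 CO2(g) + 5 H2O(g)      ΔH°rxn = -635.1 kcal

equation 1 × 2: (2)·(-749.4) = -1498.8 kcal
equation 2 reversed and × 2: (-2)·(-635.1) = +1270.2 kcal
ΔH°rxn = (-1498.8) + (+1270.2) = -228.6 kcal

ΔH°rxn = -228.6 kcal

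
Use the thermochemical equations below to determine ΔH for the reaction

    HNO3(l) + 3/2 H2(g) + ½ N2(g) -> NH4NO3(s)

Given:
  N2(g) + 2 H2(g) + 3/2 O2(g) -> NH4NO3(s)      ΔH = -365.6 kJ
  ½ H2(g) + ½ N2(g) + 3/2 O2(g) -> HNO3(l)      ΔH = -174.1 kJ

ΔH = -191.5 kJ

equation 1 as written (NH4NO3(s) already on the product side): -365.6 kJ
equation 2 reversed (reverse to put HNO3(l) on the reactant side): +174.1 kJ
By Hess's law, ΔH = (-365.6) + (+174.1) = -191.5 kJ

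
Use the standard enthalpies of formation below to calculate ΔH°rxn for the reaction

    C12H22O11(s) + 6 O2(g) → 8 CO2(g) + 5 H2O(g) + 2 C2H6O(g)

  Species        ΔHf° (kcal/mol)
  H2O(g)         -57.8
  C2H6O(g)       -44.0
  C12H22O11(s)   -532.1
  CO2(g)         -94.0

ΔH°rxn = -596.9 kcal/mol

Products: 8·(-94.0) + 5·(-57.8) + 2·(-44.0) = -1129.0
Reactants: 1·(-532.1) + 6·(+0.0) = -532.1
ΔH°rxn = (-1129.0) − (-532.1) = -596.9 kcal/mol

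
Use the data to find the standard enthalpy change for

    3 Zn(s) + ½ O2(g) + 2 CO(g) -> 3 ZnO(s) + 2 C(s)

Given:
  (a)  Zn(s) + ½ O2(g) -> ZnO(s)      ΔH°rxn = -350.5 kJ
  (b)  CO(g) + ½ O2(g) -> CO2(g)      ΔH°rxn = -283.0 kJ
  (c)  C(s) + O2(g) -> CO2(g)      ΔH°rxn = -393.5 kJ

(a) × 3: (3)·(-350.5) = -1051.5 kJ
(b) × 2: (2)·(-283.0) = -566.0 kJ
(c) reversed and × 2: (-2)·(-393.5) = +787.0 kJ
ΔH°rxn = (3)·(-350.5) + (2)·(-283.0) + (-2)·(-393.5) = -830.5 kJ

ΔH°rxn = -830.5 kJ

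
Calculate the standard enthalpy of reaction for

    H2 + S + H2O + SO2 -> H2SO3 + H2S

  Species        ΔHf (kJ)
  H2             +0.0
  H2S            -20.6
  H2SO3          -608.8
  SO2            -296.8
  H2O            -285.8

ΔH°rxn = Σ nΔHf°(products) − Σ nΔHf°(reactants).
Products: 1·(-608.8) + 1·(-20.6) = -629.4
Reactants: 1·(+0.0) + 1·(+0.0) + 1·(-285.8) + 1·(-296.8) = -582.6
ΔH° = (-629.4) − (-582.6) = -46.8 kJ

ΔH° = -46.8 kJ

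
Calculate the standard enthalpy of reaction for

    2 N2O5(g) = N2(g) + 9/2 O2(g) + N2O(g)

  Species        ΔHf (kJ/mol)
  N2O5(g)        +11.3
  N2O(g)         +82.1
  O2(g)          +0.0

ΔHrxn = 59.5 kJ/mol

ΔH°rxn = Σ nΔHf°(products) − Σ nΔHf°(reactants).
Products: 1·(+0.0) + 9/2·(+0.0) + 1·(+82.1) = +82.1
Reactants: 2·(+11.3) = +22.6
ΔHrxn = (+82.1) − (+22.6) = 59.5 kJ/mol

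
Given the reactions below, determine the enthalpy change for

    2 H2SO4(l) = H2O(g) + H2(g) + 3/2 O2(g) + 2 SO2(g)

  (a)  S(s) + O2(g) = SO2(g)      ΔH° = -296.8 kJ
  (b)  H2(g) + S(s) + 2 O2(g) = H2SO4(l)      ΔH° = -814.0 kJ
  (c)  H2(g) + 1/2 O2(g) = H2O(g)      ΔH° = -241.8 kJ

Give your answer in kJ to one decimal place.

(a) × 2: (2)·(-296.8) = -593.6 kJ
(b) reversed and × 2: (-2)·(-814.0) = +1628.0 kJ
(c) as written: -241.8 kJ
Summing the manipulated equations, ΔH° = (-593.6) + (+1628.0) + (-241.8) = 792.6 kJ

ΔH° = 792.6 kJ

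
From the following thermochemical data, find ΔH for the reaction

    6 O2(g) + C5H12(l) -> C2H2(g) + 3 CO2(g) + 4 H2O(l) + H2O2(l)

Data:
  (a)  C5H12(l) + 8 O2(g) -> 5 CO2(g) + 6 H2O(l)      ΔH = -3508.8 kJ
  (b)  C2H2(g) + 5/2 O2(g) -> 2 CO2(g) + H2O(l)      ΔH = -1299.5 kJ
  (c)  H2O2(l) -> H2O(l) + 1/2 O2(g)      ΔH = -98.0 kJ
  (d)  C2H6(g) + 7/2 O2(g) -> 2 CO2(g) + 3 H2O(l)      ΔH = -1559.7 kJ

(a) as written (C5H12(l) already on the reactant side): -3508.8 kJ
(b) reversed (C2H2(g) must end up as a product): +1299.5 kJ
(c) reversed (H2O2(l) must end up as a product): +98.0 kJ
(d): not needed (C2H6(g) appears nowhere else).
By Hess's law, ΔH = (1)·(-3508.8) + (-1)·(-1299.5) + (-1)·(-98.0) = -2111.3 kJ

ΔH = -2111.3 kJ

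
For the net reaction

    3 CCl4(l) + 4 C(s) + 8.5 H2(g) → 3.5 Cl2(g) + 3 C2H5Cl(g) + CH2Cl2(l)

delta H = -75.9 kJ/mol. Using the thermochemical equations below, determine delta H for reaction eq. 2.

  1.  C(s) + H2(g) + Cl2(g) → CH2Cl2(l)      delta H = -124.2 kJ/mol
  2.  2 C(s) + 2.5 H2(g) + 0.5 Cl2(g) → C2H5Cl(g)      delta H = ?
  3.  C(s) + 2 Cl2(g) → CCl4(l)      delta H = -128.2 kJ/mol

delta H = -112.1 kJ/mol

eq. 1 as written (CH2Cl2(l) already on the product side): -124.2 kJ/mol
eq. 2 × 3 (scale by 3 for the 3 C2H5Cl(g)): contributes 3·x
eq. 3 reversed and × 3 (CCl4(l) must end up as a reactant; scale by 3 for the 3 CCl4(l)): (-3)·(-128.2) = +384.6 kJ/mol
-75.9 = (-124.2) + (+384.6) + 3·x
x = (-75.9 − (+260.4)) / (3) = -112.1 kJ/mol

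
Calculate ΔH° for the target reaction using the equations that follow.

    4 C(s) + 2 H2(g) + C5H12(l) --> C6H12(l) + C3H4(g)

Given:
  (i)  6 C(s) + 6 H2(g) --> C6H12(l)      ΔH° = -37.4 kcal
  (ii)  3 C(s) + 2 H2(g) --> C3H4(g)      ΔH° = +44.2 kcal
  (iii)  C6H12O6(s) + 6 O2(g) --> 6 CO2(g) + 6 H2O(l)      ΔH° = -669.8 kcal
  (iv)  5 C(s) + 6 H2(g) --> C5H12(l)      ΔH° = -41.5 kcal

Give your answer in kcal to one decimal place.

(i) as written (C6H12(l) already on the product side): -37.4 kcal
(ii) as written (C3H4(g) already on the product side): +44.2 kcal
(iii): not needed (O2(g) appears nowhere else).
(iv) reversed (reverse to put C5H12(l) on the reactant side): +41.5 kcal
By Hess's law, ΔH° = (1)·(-37.4) + (1)·(+44.2) + (-1)·(-41.5) = 48.3 kcal

ΔH° = 48.3 kcal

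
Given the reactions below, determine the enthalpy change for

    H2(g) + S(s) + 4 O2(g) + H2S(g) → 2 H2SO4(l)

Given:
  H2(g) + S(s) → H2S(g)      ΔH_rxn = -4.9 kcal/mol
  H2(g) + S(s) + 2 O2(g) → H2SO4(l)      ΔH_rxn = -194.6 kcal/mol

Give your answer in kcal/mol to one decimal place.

ΔH_rxn = -384.3 kcal/mol

equation 1 reversed: +4.9 kcal/mol
equation 2 × 2: (2)·(-194.6) = -389.2 kcal/mol
Combining the equations, ΔH_rxn = (-1)·(-4.9) + (2)·(-194.6) = -384.3 kcal/mol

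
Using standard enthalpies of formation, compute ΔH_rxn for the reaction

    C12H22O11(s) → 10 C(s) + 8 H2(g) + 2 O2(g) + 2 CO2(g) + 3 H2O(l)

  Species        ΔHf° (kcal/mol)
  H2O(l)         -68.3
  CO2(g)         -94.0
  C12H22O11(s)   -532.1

ΔH°rxn = Σ nΔHf°(products) − Σ nΔHf°(reactants).
Products: 10·(+0.0) + 8·(+0.0) + 2·(+0.0) + 2·(-94.0) + 3·(-68.3) = -392.9
Reactants: 1·(-532.1) = -532.1
ΔH_rxn = (-392.9) − (-532.1) = 139.2 kcal/mol

ΔH_rxn = 139.2 kcal/mol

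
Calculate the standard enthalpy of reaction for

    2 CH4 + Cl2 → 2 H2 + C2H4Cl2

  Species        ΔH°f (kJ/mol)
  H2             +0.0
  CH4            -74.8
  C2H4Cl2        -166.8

Products: 2·(+0.0) + 1·(-166.8) = -166.8
Reactants: 2·(-74.8) + 1·(+0.0) = -149.6
ΔH° = (-166.8) − (-149.6) = -17.2 kJ/mol

ΔH° = -17.2 kJ/mol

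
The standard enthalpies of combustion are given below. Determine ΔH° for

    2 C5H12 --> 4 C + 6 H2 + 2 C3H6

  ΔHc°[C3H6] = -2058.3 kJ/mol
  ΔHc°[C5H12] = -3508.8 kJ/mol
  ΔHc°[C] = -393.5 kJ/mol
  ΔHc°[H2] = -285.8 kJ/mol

ΔH° = 387.8 kJ/mol

Using ΔH = Σ nΔHc°(reactants) − Σ nΔHc°(products):
= [2·(-3508.8)] − [4·(-393.5) + 6·(-285.8) + 2·(-2058.3)]
= 387.8 kJ/mol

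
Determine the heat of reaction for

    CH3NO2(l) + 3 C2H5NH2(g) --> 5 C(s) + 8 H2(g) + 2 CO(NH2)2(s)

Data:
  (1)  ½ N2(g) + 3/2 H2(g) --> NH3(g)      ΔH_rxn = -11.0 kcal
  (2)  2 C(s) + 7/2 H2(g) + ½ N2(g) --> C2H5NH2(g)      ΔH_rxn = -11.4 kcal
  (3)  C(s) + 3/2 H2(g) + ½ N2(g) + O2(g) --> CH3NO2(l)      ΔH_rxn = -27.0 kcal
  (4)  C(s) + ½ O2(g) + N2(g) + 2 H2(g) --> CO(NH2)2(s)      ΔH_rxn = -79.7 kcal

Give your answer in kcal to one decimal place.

(1): not needed (NH3(g) appears nowhere else).
(2) reversed and × 3 (reverse to put C2H5NH2(g) on the reactant side; ×3 to match 3 C2H5NH2(g) in the target): (-3)·(-11.4) = +34.2 kcal
(3) reversed (reverse to put CH3NO2(l) on the reactant side): +27.0 kcal
(4) × 2 (×2 to match 2 CO(NH2)2(s) in the target): (2)·(-79.7) = -159.4 kcal
ΔH_rxn = (+34.2) + (+27.0) + (-159.4) = -98.2 kcal

ΔH_rxn = -98.2 kcal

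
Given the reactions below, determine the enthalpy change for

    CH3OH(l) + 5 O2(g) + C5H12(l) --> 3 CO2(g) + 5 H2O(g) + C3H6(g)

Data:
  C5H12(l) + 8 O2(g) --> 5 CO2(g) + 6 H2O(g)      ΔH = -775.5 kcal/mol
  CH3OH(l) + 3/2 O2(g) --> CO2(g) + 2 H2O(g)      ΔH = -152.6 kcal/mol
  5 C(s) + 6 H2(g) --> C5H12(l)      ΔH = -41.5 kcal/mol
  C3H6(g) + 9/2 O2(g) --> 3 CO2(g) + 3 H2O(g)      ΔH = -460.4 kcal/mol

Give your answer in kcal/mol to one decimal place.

equation 1 as written: -775.5 kcal/mol
equation 2 as written: -152.6 kcal/mol
equation 3: not needed.
equation 4 reversed: +460.4 kcal/mol
ΔH = (-775.5) + (-152.6) + (+460.4) = -467.7 kcal/mol

ΔH = -467.7 kcal/mol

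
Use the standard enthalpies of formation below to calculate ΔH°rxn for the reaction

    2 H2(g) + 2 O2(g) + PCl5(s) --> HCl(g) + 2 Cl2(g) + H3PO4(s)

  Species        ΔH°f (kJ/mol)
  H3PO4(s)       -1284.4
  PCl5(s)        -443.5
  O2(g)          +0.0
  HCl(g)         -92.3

Products: 1·(-92.3) + 2·(+0.0) + 1·(-1284.4) = -1376.7
Reactants: 2·(+0.0) + 2·(+0.0) + 1·(-443.5) = -443.5
ΔH°rxn = (-1376.7) − (-443.5) = -933.2 kJ/mol

ΔH°rxn = -933.2 kJ/mol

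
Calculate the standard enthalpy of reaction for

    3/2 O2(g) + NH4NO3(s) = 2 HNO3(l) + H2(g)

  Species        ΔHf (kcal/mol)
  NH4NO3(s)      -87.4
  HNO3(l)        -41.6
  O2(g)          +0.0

ΔHrxn = 4.2 kcal/mol

Products: 2·(-41.6) + 1·(+0.0) = -83.2
Reactants: 3/2·(+0.0) + 1·(-87.4) = -87.4
ΔHrxn = (-83.2) − (-87.4) = 4.2 kcal/mol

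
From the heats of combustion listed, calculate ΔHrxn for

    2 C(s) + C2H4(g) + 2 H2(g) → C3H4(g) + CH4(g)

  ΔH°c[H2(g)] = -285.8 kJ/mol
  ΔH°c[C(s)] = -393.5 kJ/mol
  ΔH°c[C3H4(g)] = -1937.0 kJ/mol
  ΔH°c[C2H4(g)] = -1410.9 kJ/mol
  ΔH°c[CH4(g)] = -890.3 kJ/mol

ΔHrxn = 57.8 kJ/mol

With combustion enthalpies, reactants minus products:
= [2·(-393.5) + 1·(-1410.9) + 2·(-285.8)] − [1·(-1937.0) + 1·(-890.3)]
= 57.8 kJ/mol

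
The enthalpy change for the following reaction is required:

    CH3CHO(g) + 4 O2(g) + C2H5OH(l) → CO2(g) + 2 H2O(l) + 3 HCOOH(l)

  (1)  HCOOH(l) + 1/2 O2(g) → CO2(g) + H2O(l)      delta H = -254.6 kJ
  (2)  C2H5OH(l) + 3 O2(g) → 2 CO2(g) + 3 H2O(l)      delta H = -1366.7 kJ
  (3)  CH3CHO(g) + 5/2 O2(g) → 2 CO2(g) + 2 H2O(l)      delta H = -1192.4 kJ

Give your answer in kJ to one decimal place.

delta H = -1795.3 kJ

(1) reversed and × 3 (reverse to put HCOOH(l) on the product side; scale by 3 for the 3 HCOOH(l)): (-3)·(-254.6) = +763.8 kJ
(2) as written (C2H5OH(l) already on the reactant side): -1366.7 kJ
(3) as written (CH3CHO(g) already on the reactant side): -1192.4 kJ
Summing the manipulated equations, delta H = (-3)·(-254.6) + (1)·(-1366.7) + (1)·(-1192.4) = -1795.3 kJ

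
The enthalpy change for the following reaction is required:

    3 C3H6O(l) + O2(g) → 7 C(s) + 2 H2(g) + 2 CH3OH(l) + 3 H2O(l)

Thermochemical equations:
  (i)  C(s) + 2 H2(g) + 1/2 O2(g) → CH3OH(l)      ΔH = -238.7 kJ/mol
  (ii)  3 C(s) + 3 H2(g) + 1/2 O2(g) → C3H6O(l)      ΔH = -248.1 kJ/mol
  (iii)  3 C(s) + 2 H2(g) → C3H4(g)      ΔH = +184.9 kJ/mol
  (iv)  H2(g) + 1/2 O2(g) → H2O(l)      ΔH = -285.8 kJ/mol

ΔH = -590.5 kJ/mol

(i) × 2 (×2 to match 2 CH3OH(l) in the target): (2)·(-238.7) = -477.4 kJ/mol
(ii) reversed and × 3 (reverse to put C3H6O(l) on the reactant side; scale by 3 for the 3 C3H6O(l)): (-3)·(-248.1) = +744.3 kJ/mol
(iii): not needed (C3H4(g) appears nowhere else).
(iv) × 3 (×3 to match 3 H2O(l) in the target): (3)·(-285.8) = -857.4 kJ/mol
ΔH = (2)·(-238.7) + (-3)·(-248.1) + (3)·(-285.8) = -590.5 kJ/mol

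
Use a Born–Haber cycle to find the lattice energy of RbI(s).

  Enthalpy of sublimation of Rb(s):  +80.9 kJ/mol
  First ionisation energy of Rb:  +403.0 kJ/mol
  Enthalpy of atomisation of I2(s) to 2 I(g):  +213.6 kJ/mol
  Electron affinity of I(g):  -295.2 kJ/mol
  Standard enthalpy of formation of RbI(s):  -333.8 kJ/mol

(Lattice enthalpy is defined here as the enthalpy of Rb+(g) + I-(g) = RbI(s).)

U = -629.3 kJ/mol

ΔHf° = 1·ΔHsub + 1·(ΣIE) + 1/2·D(I2) + 1·EA + U
-333.8 = 1·(+80.9) + 1·(+403.0) + 1/2·(+213.6) + 1·(-295.2) + U
U = -333.8 − (+295.5) = -629.3 kJ/mol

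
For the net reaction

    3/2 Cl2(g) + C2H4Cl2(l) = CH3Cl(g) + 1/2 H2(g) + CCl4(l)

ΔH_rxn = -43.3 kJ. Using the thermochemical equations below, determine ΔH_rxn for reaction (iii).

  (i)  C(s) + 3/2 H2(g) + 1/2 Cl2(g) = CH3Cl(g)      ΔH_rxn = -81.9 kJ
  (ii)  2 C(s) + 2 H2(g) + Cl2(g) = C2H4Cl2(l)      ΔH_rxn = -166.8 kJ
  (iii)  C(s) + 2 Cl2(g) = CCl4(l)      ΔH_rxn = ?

(i) as written: -81.9 kJ
(ii) reversed: +166.8 kJ
(iii) as written: contributes x
-43.3 = (-81.9) + (+166.8) + x
x = (-43.3 − (+84.9)) / (1) = -128.2 kJ

ΔH_rxn = -128.2 kJ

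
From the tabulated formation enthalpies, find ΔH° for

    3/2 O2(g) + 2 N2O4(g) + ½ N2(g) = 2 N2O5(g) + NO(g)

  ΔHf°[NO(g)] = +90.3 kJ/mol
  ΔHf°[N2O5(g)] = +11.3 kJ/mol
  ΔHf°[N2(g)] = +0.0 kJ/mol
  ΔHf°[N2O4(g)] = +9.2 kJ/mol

Products: 2·(+11.3) + 1·(+90.3) = +112.9
Reactants: 3/2·(+0.0) + 2·(+9.2) + 1/2·(+0.0) = +18.4
ΔH° = (+112.9) − (+18.4) = 94.5 kJ/mol

ΔH° = 94.5 kJ/mol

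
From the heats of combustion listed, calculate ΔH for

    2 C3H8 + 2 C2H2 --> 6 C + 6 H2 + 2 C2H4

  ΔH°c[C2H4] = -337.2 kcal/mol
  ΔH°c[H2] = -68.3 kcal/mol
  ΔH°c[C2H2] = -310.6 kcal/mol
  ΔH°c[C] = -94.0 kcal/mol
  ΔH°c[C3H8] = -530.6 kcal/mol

With combustion enthalpies, reactants minus products:
= [2·(-530.6) + 2·(-310.6)] − [6·(-94.0) + 6·(-68.3) + 2·(-337.2)]
= -34.2 kcal/mol

ΔH = -34.2 kcal/mol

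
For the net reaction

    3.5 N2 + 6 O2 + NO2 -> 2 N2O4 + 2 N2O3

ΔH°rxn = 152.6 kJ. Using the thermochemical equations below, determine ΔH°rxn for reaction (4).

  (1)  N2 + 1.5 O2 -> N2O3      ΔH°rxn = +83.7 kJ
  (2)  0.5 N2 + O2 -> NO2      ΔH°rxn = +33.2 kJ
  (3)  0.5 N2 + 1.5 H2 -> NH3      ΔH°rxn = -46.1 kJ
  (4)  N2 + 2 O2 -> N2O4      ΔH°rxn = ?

ΔH°rxn = 9.2 kJ

(1) × 2: (2)·(+83.7) = +167.4 kJ
(2) reversed: -33.2 kJ
(3): not needed.
(4) × 2: contributes 2·x
+152.6 = (+167.4) + (-33.2) + 2·x
x = (+152.6 − (+134.2)) / (2) = 9.2 kJ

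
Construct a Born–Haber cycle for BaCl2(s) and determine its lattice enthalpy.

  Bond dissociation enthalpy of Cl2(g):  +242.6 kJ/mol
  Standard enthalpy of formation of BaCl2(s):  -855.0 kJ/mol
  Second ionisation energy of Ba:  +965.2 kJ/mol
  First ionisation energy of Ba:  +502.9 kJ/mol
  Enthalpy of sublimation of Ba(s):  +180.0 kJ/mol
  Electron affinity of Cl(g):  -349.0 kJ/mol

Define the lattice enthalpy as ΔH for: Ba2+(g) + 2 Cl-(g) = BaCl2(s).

U = -2047.7 kJ/mol

ΔHf° = 1·ΔHsub + 1·(ΣIE) + 1·D(Cl2) + 2·EA + U
-855.0 = 1·(+180.0) + 1·(+1468.1) + 1·(+242.6) + 2·(-349.0) + U
U = -855.0 − (+1192.7) = -2047.7 kJ/mol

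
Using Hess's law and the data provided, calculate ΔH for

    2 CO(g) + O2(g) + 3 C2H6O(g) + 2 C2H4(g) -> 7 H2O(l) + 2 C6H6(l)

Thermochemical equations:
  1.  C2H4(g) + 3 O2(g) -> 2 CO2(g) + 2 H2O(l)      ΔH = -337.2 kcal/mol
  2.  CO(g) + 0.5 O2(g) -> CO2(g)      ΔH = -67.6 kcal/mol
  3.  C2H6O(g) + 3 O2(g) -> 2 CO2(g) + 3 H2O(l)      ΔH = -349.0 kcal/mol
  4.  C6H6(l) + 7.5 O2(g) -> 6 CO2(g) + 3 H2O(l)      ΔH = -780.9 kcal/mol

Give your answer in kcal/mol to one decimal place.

eq. 1 × 2 (×2 to match 2 C2H4(g) in the target): (2)·(-337.2) = -674.4 kcal/mol
eq. 2 × 2 (scale by 2 for the 2 CO(g)): (2)·(-67.6) = -135.2 kcal/mol
eq. 3 × 3 (scale by 3 for the 3 C2H6O(g)): (3)·(-349.0) = -1047.0 kcal/mol
eq. 4 reversed and × 2 (reverse to put C6H6(l) on the product side; ×2 to match 2 C6H6(l) in the target): (-2)·(-780.9) = +1561.8 kcal/mol
ΔH = (-674.4) + (-135.2) + (-1047.0) + (+1561.8) = -294.8 kcal/mol

ΔH = -294.8 kcal/mol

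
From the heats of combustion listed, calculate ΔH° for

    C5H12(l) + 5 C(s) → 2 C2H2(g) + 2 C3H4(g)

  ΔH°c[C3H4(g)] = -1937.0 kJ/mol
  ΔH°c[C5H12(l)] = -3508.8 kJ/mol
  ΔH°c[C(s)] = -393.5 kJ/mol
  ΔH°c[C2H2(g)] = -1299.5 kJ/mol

With combustion enthalpies, reactants minus products:
= [1·(-3508.8) + 5·(-393.5)] − [2·(-1299.5) + 2·(-1937.0)]
= 996.7 kJ/mol

ΔH° = 996.7 kJ/mol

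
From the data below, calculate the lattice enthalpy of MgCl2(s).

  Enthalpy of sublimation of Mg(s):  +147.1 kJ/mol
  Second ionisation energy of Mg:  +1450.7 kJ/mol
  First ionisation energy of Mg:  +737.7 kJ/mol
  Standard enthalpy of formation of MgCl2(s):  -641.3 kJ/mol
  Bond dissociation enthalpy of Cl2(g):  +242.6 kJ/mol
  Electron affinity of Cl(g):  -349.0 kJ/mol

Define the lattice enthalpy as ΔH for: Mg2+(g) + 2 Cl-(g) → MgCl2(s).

ΔHf° = 1·ΔHsub + 1·(ΣIE) + 1·D(Cl2) + 2·EA + U
-641.3 = 1·(+147.1) + 1·(+2188.4) + 1·(+242.6) + 2·(-349.0) + U
U = -641.3 − (+1880.1) = -2521.4 kJ/mol

U = -2521.4 kJ/mol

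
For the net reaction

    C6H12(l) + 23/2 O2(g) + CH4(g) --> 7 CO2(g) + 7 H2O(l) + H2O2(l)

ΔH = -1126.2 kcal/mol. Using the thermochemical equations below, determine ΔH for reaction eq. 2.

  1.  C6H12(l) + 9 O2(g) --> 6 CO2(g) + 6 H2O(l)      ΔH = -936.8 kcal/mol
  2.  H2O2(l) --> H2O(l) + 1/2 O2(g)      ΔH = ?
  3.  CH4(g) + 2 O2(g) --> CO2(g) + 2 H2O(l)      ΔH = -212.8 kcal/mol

eq. 1 as written (C6H12(l) already on the reactant side): -936.8 kcal/mol
eq. 2 reversed (H2O2(l) must end up as a product): contributes −x
eq. 3 as written (CH4(g) already on the reactant side): -212.8 kcal/mol
-1126.2 = (-936.8) + (-212.8) − x
x = (-1126.2 − (-1149.6)) / (-1) = -23.4 kcal/mol

ΔH = -23.4 kcal/mol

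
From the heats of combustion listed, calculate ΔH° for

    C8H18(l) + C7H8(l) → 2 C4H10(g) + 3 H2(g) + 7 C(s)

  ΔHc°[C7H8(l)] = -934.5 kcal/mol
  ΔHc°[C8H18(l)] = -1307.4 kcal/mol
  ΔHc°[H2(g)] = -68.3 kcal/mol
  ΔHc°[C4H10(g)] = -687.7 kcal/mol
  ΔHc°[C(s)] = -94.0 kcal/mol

ΔH° = -3.6 kcal/mol

Using ΔH = Σ nΔHc°(reactants) − Σ nΔHc°(products):
= [1·(-1307.4) + 1·(-934.5)] − [2·(-687.7) + 3·(-68.3) + 7·(-94.0)]
= -3.6 kcal/mol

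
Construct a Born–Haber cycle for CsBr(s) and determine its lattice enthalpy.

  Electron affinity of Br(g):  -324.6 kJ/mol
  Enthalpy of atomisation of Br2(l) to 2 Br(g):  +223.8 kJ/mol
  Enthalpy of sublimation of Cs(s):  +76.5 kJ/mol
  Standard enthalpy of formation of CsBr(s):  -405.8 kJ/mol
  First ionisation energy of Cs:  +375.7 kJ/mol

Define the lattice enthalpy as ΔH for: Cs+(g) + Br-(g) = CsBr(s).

U = -645.3 kJ/mol

ΔHf° = 1·ΔHsub + 1·(ΣIE) + 1/2·D(Br2) + 1·EA + U
-405.8 = 1·(+76.5) + 1·(+375.7) + 1/2·(+223.8) + 1·(-324.6) + U
U = -405.8 − (+239.5) = -645.3 kJ/mol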